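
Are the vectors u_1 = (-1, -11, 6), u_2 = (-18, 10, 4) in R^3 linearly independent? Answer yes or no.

yes

Form the matrix with these vectors as rows and row reduce.
R2 ← R2 − (18)·R1: [0, 208, -104]
2 nonzero rows, so the 2 vectors span a space of dimension 2.
Since 2 = 2, the vectors are linearly independent.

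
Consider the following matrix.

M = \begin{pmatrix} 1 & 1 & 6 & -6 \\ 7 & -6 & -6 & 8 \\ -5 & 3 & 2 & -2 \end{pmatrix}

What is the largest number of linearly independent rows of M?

3

Row reduce to echelon form.
R2 ← R2 − (7)·R1: [0, -13, -48, 50]
R3 ← R3 + (5)·R1: [0, 8, 32, -32]
R3 ← R3 + (8/13)·R2: [0, 0, 32/13, -16/13]
Echelon form has 3 nonzero rows, so rank(M) = 3.
The rank gives the maximum number of linearly independent rows: 3.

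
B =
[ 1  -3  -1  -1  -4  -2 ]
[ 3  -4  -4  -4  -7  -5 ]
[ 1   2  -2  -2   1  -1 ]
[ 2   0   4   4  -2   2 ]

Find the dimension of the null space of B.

3

Row reduce to echelon form.
R2 ← R2 − (3)·R1: [0, 5, -1, -1, 5, 1]
R3 ← R3 − R1: [0, 5, -1, -1, 5, 1]
R4 ← R4 − (2)·R1: [0, 6, 6, 6, 6, 6]
R3 ← R3 − R2: [0, 0, 0, 0, 0, 0]
R4 ← R4 − (6/5)·R2: [0, 0, 36/5, 36/5, 0, 24/5]
Swap R3 ↔ R4
3 nonzero rows, so rank(B) = 3.
B has 6 columns; by rank–nullity, nullity = 6 − 3 = 3.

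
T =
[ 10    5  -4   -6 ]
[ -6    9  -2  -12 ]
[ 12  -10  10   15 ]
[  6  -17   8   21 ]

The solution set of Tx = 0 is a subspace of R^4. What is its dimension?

0

Row reduce to echelon form.
R2 ← R2 + (3/5)·R1: [0, 12, -22/5, -78/5]
R3 ← R3 − (6/5)·R1: [0, -16, 74/5, 111/5]
R4 ← R4 − (3/5)·R1: [0, -20, 52/5, 123/5]
R3 ← R3 + (4/3)·R2: [0, 0, 134/15, 7/5]
R4 ← R4 + (5/3)·R2: [0, 0, 46/15, -7/5]
R4 ← R4 − (23/67)·R3: [0, 0, 0, -126/67]
4 nonzero rows, so rank(T) = 4.
T has 4 columns; by rank–nullity, nullity = 4 − 4 = 0.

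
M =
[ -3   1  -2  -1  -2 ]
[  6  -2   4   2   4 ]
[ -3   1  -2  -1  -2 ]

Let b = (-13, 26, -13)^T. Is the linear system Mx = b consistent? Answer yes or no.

Row reduce the augmented matrix [M | b].
R2 ← R2 + (2)·R1: [0, 0, 0, 0, 0, 0]
R3 ← R3 − R1: [0, 0, 0, 0, 0, 0]
The echelon form has 1 nonzero rows, and every pivot lies in the first 5 columns, so rank(M) = rank([M|b]) = 1.
The system is consistent.

yes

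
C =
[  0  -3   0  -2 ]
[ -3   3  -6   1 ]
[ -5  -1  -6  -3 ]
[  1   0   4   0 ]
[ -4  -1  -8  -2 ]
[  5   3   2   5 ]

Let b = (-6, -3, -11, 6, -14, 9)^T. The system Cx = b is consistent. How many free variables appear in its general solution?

1

Row reduce the augmented matrix [C | b].
Swap R1 ↔ R2
R3 ← R3 − (5/3)·R1: [0, -6, 4, -14/3, -6]
R4 ← R4 + (1/3)·R1: [0, 1, 2, 1/3, 5]
R5 ← R5 − (4/3)·R1: [0, -5, 0, -10/3, -10]
R6 ← R6 + (5/3)·R1: [0, 8, -8, 20/3, 4]
R3 ← R3 − (2)·R2: [0, 0, 4, -2/3, 6]
R4 ← R4 + (1/3)·R2: [0, 0, 2, -1/3, 3]
R5 ← R5 − (5/3)·R2: [0, 0, 0, 0, 0]
R6 ← R6 + (8/3)·R2: [0, 0, -8, 4/3, -12]
R4 ← R4 − (1/2)·R3: [0, 0, 0, 0, 0]
R6 ← R6 + (2)·R3: [0, 0, 0, 0, 0]
The echelon form has 3 nonzero rows, and every pivot lies in the first 4 columns, so rank(C) = rank([C|b]) = 3.
The system is consistent.
Free variables = (unknowns) − (rank) = 4 − 3 = 1.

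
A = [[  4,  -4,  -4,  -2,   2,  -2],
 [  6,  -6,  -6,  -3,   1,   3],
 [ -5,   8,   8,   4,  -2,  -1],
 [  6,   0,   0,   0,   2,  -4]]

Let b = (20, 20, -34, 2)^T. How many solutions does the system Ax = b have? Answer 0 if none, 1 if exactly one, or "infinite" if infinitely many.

Row reduce the augmented matrix [A | b].
R2 ← R2 − (3/2)·R1: [0, 0, 0, 0, -2, 6, -10]
R3 ← R3 + (5/4)·R1: [0, 3, 3, 3/2, 1/2, -7/2, -9]
R4 ← R4 − (3/2)·R1: [0, 6, 6, 3, -1, -1, -28]
Swap R2 ↔ R3
R4 ← R4 − (2)·R2: [0, 0, 0, 0, -2, 6, -10]
R4 ← R4 − R3: [0, 0, 0, 0, 0, 0, 0]
The echelon form has 3 nonzero rows, and every pivot lies in the first 6 columns, so rank(A) = rank([A|b]) = 3.
The system is consistent.
rank = 3 < 6 unknowns, so there are infinitely many solutions.

infinite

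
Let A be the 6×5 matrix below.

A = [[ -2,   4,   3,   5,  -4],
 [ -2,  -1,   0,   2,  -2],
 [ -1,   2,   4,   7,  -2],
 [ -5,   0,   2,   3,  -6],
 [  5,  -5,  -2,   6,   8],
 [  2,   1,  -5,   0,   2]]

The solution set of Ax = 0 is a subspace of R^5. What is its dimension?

1

Row reduce to echelon form.
R2 ← R2 − R1: [0, -5, -3, -3, 2]
R3 ← R3 − (1/2)·R1: [0, 0, 5/2, 9/2, 0]
R4 ← R4 − (5/2)·R1: [0, -10, -11/2, -19/2, 4]
R5 ← R5 + (5/2)·R1: [0, 5, 11/2, 37/2, -2]
R6 ← R6 + R1: [0, 5, -2, 5, -2]
R4 ← R4 − (2)·R2: [0, 0, 1/2, -7/2, 0]
R5 ← R5 + R2: [0, 0, 5/2, 31/2, 0]
R6 ← R6 + R2: [0, 0, -5, 2, 0]
R4 ← R4 − (1/5)·R3: [0, 0, 0, -22/5, 0]
R5 ← R5 − R3: [0, 0, 0, 11, 0]
R6 ← R6 + (2)·R3: [0, 0, 0, 11, 0]
R5 ← R5 + (5/2)·R4: [0, 0, 0, 0, 0]
R6 ← R6 + (5/2)·R4: [0, 0, 0, 0, 0]
4 nonzero rows, so rank(A) = 4.
A has 5 columns; by rank–nullity, nullity = 5 − 4 = 1.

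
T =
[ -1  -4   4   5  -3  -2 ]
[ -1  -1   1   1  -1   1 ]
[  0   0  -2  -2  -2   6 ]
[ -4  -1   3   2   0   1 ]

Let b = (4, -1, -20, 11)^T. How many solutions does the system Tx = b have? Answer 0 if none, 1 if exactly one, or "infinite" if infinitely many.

infinite

Row reduce the augmented matrix [T | b].
R2 ← R2 − R1: [0, 3, -3, -4, 2, 3, -5]
R4 ← R4 − (4)·R1: [0, 15, -13, -18, 12, 9, -5]
R4 ← R4 − (5)·R2: [0, 0, 2, 2, 2, -6, 20]
R4 ← R4 + R3: [0, 0, 0, 0, 0, 0, 0]
The echelon form has 3 nonzero rows, and every pivot lies in the first 6 columns, so rank(T) = rank([T|b]) = 3.
The system is consistent.
rank = 3 < 6 unknowns, so there are infinitely many solutions.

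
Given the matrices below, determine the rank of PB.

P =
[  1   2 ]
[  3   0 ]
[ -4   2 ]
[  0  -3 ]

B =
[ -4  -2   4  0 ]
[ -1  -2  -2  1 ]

2

First compute PB:
[[ -6,  -6,   0,   2],
 [-12,  -6,  12,   0],
 [ 14,   4, -20,   2],
 [  3,   6,   6,  -3]]
Now row reduce the product.
R2 ← R2 − (2)·R1: [0, 6, 12, -4]
R3 ← R3 + (7/3)·R1: [0, -10, -20, 20/3]
R4 ← R4 + (1/2)·R1: [0, 3, 6, -2]
R3 ← R3 + (5/3)·R2: [0, 0, 0, 0]
R4 ← R4 − (1/2)·R2: [0, 0, 0, 0]
2 nonzero rows, so rank(PB) = 2.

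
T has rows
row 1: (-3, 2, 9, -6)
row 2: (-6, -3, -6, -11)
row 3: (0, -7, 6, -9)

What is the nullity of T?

Row reduce to echelon form.
R2 ← R2 − (2)·R1: [0, -7, -24, 1]
R3 ← R3 − R2: [0, 0, 30, -10]
3 nonzero rows, so rank(T) = 3.
T has 4 columns; by rank–nullity, nullity = 4 − 3 = 1.

1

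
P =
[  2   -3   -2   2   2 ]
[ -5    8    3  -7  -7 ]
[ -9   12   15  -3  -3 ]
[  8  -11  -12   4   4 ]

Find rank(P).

Row reduce to echelon form.
R2 ← R2 + (5/2)·R1: [0, 1/2, -2, -2, -2]
R3 ← R3 + (9/2)·R1: [0, -3/2, 6, 6, 6]
R4 ← R4 − (4)·R1: [0, 1, -4, -4, -4]
R3 ← R3 + (3)·R2: [0, 0, 0, 0, 0]
R4 ← R4 − (2)·R2: [0, 0, 0, 0, 0]
Echelon form has 2 nonzero rows, so rank(P) = 2.

2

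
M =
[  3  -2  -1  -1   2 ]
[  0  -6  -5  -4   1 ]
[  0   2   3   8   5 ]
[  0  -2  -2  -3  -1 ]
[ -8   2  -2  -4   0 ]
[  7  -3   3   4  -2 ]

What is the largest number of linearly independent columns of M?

5

Row reduce to echelon form.
R5 ← R5 + (8/3)·R1: [0, -10/3, -14/3, -20/3, 16/3]
R6 ← R6 − (7/3)·R1: [0, 5/3, 16/3, 19/3, -20/3]
R3 ← R3 + (1/3)·R2: [0, 0, 4/3, 20/3, 16/3]
R4 ← R4 − (1/3)·R2: [0, 0, -1/3, -5/3, -4/3]
R5 ← R5 − (5/9)·R2: [0, 0, -17/9, -40/9, 43/9]
R6 ← R6 + (5/18)·R2: [0, 0, 71/18, 47/9, -115/18]
R4 ← R4 + (1/4)·R3: [0, 0, 0, 0, 0]
R5 ← R5 + (17/12)·R3: [0, 0, 0, 5, 37/3]
R6 ← R6 − (71/24)·R3: [0, 0, 0, -29/2, -133/6]
Swap R4 ↔ R5
R6 ← R6 + (29/10)·R4: [0, 0, 0, 0, 68/5]
Swap R5 ↔ R6
Echelon form has 5 nonzero rows, so rank(M) = 5.
The rank gives the maximum number of linearly independent columns: 5.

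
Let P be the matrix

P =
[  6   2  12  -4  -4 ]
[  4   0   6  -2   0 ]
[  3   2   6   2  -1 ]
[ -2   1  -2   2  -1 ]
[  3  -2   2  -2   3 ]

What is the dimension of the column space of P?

Row reduce to echelon form.
R2 ← R2 − (2/3)·R1: [0, -4/3, -2, 2/3, 8/3]
R3 ← R3 − (1/2)·R1: [0, 1, 0, 4, 1]
R4 ← R4 + (1/3)·R1: [0, 5/3, 2, 2/3, -7/3]
R5 ← R5 − (1/2)·R1: [0, -3, -4, 0, 5]
R3 ← R3 + (3/4)·R2: [0, 0, -3/2, 9/2, 3]
R4 ← R4 + (5/4)·R2: [0, 0, -1/2, 3/2, 1]
R5 ← R5 − (9/4)·R2: [0, 0, 1/2, -3/2, -1]
R4 ← R4 − (1/3)·R3: [0, 0, 0, 0, 0]
R5 ← R5 + (1/3)·R3: [0, 0, 0, 0, 0]
Echelon form has 3 nonzero rows, so rank(P) = 3.
The column space has dimension equal to the rank: 3.

3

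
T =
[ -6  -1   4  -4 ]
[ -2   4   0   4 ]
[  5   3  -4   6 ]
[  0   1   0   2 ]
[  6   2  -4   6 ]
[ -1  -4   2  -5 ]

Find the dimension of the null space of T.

1

Row reduce to echelon form.
R2 ← R2 − (1/3)·R1: [0, 13/3, -4/3, 16/3]
R3 ← R3 + (5/6)·R1: [0, 13/6, -2/3, 8/3]
R5 ← R5 + R1: [0, 1, 0, 2]
R6 ← R6 − (1/6)·R1: [0, -23/6, 4/3, -13/3]
R3 ← R3 − (1/2)·R2: [0, 0, 0, 0]
R4 ← R4 − (3/13)·R2: [0, 0, 4/13, 10/13]
R5 ← R5 − (3/13)·R2: [0, 0, 4/13, 10/13]
R6 ← R6 + (23/26)·R2: [0, 0, 2/13, 5/13]
Swap R3 ↔ R4
R5 ← R5 − R3: [0, 0, 0, 0]
R6 ← R6 − (1/2)·R3: [0, 0, 0, 0]
3 nonzero rows, so rank(T) = 3.
T has 4 columns; by rank–nullity, nullity = 4 − 3 = 1.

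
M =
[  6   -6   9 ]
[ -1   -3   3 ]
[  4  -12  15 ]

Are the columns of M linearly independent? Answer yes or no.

no

Row reduce M to echelon form.
R2 ← R2 + (1/6)·R1: [0, -4, 9/2]
R3 ← R3 − (2/3)·R1: [0, -8, 9]
R3 ← R3 − (2)·R2: [0, 0, 0]
2 pivots among 3 columns.
Only 2 < 3 pivot columns, so the columns are linearly dependent.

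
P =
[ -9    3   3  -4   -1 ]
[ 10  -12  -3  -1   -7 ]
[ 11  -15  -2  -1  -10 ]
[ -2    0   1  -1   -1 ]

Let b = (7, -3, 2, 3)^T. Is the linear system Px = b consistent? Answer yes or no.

yes

Row reduce the augmented matrix [P | b].
R2 ← R2 + (10/9)·R1: [0, -26/3, 1/3, -49/9, -73/9, 43/9]
R3 ← R3 + (11/9)·R1: [0, -34/3, 5/3, -53/9, -101/9, 95/9]
R4 ← R4 − (2/9)·R1: [0, -2/3, 1/3, -1/9, -7/9, 13/9]
R3 ← R3 − (17/13)·R2: [0, 0, 16/13, 16/13, -8/13, 56/13]
R4 ← R4 − (1/13)·R2: [0, 0, 4/13, 4/13, -2/13, 14/13]
R4 ← R4 − (1/4)·R3: [0, 0, 0, 0, 0, 0]
The echelon form has 3 nonzero rows, and every pivot lies in the first 5 columns, so rank(P) = rank([P|b]) = 3.
The system is consistent.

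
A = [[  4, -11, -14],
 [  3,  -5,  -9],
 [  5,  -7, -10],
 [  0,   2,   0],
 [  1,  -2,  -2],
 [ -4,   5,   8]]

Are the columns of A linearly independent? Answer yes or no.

yes

Row reduce A to echelon form.
R2 ← R2 − (3/4)·R1: [0, 13/4, 3/2]
R3 ← R3 − (5/4)·R1: [0, 27/4, 15/2]
R5 ← R5 − (1/4)·R1: [0, 3/4, 3/2]
R6 ← R6 + R1: [0, -6, -6]
R3 ← R3 − (27/13)·R2: [0, 0, 57/13]
R4 ← R4 − (8/13)·R2: [0, 0, -12/13]
R5 ← R5 − (3/13)·R2: [0, 0, 15/13]
R6 ← R6 + (24/13)·R2: [0, 0, -42/13]
R4 ← R4 + (4/19)·R3: [0, 0, 0]
R5 ← R5 − (5/19)·R3: [0, 0, 0]
R6 ← R6 + (14/19)·R3: [0, 0, 0]
3 pivots among 3 columns.
Every column is a pivot column, so the columns are linearly independent.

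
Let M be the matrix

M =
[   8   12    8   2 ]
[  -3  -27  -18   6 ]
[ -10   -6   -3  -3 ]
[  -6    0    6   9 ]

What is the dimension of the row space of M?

Row reduce to echelon form.
R2 ← R2 + (3/8)·R1: [0, -45/2, -15, 27/4]
R3 ← R3 + (5/4)·R1: [0, 9, 7, -1/2]
R4 ← R4 + (3/4)·R1: [0, 9, 12, 21/2]
R3 ← R3 + (2/5)·R2: [0, 0, 1, 11/5]
R4 ← R4 + (2/5)·R2: [0, 0, 6, 66/5]
R4 ← R4 − (6)·R3: [0, 0, 0, 0]
Echelon form has 3 nonzero rows, so rank(M) = 3.
The row space has dimension equal to the rank: 3.

3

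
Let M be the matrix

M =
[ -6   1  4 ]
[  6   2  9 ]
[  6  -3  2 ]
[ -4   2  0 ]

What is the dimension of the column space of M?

Row reduce to echelon form.
R2 ← R2 + R1: [0, 3, 13]
R3 ← R3 + R1: [0, -2, 6]
R4 ← R4 − (2/3)·R1: [0, 4/3, -8/3]
R3 ← R3 + (2/3)·R2: [0, 0, 44/3]
R4 ← R4 − (4/9)·R2: [0, 0, -76/9]
R4 ← R4 + (19/33)·R3: [0, 0, 0]
Echelon form has 3 nonzero rows, so rank(M) = 3.
The column space has dimension equal to the rank: 3.

3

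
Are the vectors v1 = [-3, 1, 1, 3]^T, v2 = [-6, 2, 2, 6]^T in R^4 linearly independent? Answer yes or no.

no

Form the matrix with these vectors as rows and row reduce.
R2 ← R2 − (2)·R1: [0, 0, 0, 0]
1 nonzero row, so the 2 vectors span a space of dimension 1.
Since 1 < 2, the vectors are linearly dependent.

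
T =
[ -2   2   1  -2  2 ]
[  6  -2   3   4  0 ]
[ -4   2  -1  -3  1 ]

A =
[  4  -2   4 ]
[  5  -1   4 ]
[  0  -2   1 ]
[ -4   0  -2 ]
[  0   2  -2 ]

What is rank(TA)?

First compute TA:
[[ 10,   4,   1],
 [ -2, -16,  11],
 [  6,  10,  -5]]
Now row reduce the product.
R2 ← R2 + (1/5)·R1: [0, -76/5, 56/5]
R3 ← R3 − (3/5)·R1: [0, 38/5, -28/5]
R3 ← R3 + (1/2)·R2: [0, 0, 0]
2 nonzero rows, so rank(TA) = 2.

2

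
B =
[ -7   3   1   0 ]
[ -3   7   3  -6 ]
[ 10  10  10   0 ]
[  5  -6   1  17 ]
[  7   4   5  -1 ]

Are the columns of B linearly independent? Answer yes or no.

Row reduce B to echelon form.
R2 ← R2 − (3/7)·R1: [0, 40/7, 18/7, -6]
R3 ← R3 + (10/7)·R1: [0, 100/7, 80/7, 0]
R4 ← R4 + (5/7)·R1: [0, -27/7, 12/7, 17]
R5 ← R5 + R1: [0, 7, 6, -1]
R3 ← R3 − (5/2)·R2: [0, 0, 5, 15]
R4 ← R4 + (27/40)·R2: [0, 0, 69/20, 259/20]
R5 ← R5 − (49/40)·R2: [0, 0, 57/20, 127/20]
R4 ← R4 − (69/100)·R3: [0, 0, 0, 13/5]
R5 ← R5 − (57/100)·R3: [0, 0, 0, -11/5]
R5 ← R5 + (11/13)·R4: [0, 0, 0, 0]
4 pivots among 4 columns.
Every column is a pivot column, so the columns are linearly independent.

yes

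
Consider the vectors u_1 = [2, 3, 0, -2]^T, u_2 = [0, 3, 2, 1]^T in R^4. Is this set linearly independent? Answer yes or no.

yes

Form the matrix with these vectors as rows and row reduce.
2 nonzero rows, so the 2 vectors span a space of dimension 2.
Since 2 = 2, the vectors are linearly independent.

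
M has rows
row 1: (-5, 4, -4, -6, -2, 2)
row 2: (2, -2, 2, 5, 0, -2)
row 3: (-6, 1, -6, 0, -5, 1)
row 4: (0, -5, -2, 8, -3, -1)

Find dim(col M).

3

Row reduce to echelon form.
R2 ← R2 + (2/5)·R1: [0, -2/5, 2/5, 13/5, -4/5, -6/5]
R3 ← R3 − (6/5)·R1: [0, -19/5, -6/5, 36/5, -13/5, -7/5]
R3 ← R3 − (19/2)·R2: [0, 0, -5, -35/2, 5, 10]
R4 ← R4 − (25/2)·R2: [0, 0, -7, -49/2, 7, 14]
R4 ← R4 − (7/5)·R3: [0, 0, 0, 0, 0, 0]
Echelon form has 3 nonzero rows, so rank(M) = 3.
The column space has dimension equal to the rank: 3.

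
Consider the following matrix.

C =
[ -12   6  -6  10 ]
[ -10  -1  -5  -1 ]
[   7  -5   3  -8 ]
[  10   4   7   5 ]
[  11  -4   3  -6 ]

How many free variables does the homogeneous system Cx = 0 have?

1

Row reduce to echelon form.
R2 ← R2 − (5/6)·R1: [0, -6, 0, -28/3]
R3 ← R3 + (7/12)·R1: [0, -3/2, -1/2, -13/6]
R4 ← R4 + (5/6)·R1: [0, 9, 2, 40/3]
R5 ← R5 + (11/12)·R1: [0, 3/2, -5/2, 19/6]
R3 ← R3 − (1/4)·R2: [0, 0, -1/2, 1/6]
R4 ← R4 + (3/2)·R2: [0, 0, 2, -2/3]
R5 ← R5 + (1/4)·R2: [0, 0, -5/2, 5/6]
R4 ← R4 + (4)·R3: [0, 0, 0, 0]
R5 ← R5 − (5)·R3: [0, 0, 0, 0]
3 nonzero rows, so rank(C) = 3.
C has 4 columns; by rank–nullity, nullity = 4 − 3 = 1.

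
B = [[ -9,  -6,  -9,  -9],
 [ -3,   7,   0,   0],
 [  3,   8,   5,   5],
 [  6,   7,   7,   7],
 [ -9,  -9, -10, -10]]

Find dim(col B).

Row reduce to echelon form.
R2 ← R2 − (1/3)·R1: [0, 9, 3, 3]
R3 ← R3 + (1/3)·R1: [0, 6, 2, 2]
R4 ← R4 + (2/3)·R1: [0, 3, 1, 1]
R5 ← R5 − R1: [0, -3, -1, -1]
R3 ← R3 − (2/3)·R2: [0, 0, 0, 0]
R4 ← R4 − (1/3)·R2: [0, 0, 0, 0]
R5 ← R5 + (1/3)·R2: [0, 0, 0, 0]
Echelon form has 2 nonzero rows, so rank(B) = 2.
The column space has dimension equal to the rank: 2.

2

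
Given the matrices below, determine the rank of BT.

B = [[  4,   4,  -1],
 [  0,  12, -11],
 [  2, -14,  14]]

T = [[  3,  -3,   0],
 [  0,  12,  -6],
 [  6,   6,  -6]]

2

First compute BT:
[[  6,  30, -18],
 [-66,  78,  -6],
 [ 90, -90,   0]]
Now row reduce the product.
R2 ← R2 + (11)·R1: [0, 408, -204]
R3 ← R3 − (15)·R1: [0, -540, 270]
R3 ← R3 + (45/34)·R2: [0, 0, 0]
2 nonzero rows, so rank(BT) = 2.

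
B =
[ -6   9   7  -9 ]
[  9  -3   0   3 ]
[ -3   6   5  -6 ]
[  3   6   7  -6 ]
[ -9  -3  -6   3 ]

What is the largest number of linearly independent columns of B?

2

Row reduce to echelon form.
R2 ← R2 + (3/2)·R1: [0, 21/2, 21/2, -21/2]
R3 ← R3 − (1/2)·R1: [0, 3/2, 3/2, -3/2]
R4 ← R4 + (1/2)·R1: [0, 21/2, 21/2, -21/2]
R5 ← R5 − (3/2)·R1: [0, -33/2, -33/2, 33/2]
R3 ← R3 − (1/7)·R2: [0, 0, 0, 0]
R4 ← R4 − R2: [0, 0, 0, 0]
R5 ← R5 + (11/7)·R2: [0, 0, 0, 0]
Echelon form has 2 nonzero rows, so rank(B) = 2.
The rank gives the maximum number of linearly independent columns: 2.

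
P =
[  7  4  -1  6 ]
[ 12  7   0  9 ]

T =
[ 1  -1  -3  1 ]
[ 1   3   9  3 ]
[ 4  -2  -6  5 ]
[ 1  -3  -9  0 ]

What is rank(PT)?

First compute PT:
[[ 13, -11, -33,  14],
 [ 28, -18, -54,  33]]
Now row reduce the product.
R2 ← R2 − (28/13)·R1: [0, 74/13, 222/13, 37/13]
2 nonzero rows, so rank(PT) = 2.

2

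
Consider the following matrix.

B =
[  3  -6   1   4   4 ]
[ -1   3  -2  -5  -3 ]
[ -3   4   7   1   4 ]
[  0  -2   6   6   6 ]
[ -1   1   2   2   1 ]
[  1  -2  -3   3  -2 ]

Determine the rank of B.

3

Row reduce to echelon form.
R2 ← R2 + (1/3)·R1: [0, 1, -5/3, -11/3, -5/3]
R3 ← R3 + R1: [0, -2, 8, 5, 8]
R5 ← R5 + (1/3)·R1: [0, -1, 7/3, 10/3, 7/3]
R6 ← R6 − (1/3)·R1: [0, 0, -10/3, 5/3, -10/3]
R3 ← R3 + (2)·R2: [0, 0, 14/3, -7/3, 14/3]
R4 ← R4 + (2)·R2: [0, 0, 8/3, -4/3, 8/3]
R5 ← R5 + R2: [0, 0, 2/3, -1/3, 2/3]
R4 ← R4 − (4/7)·R3: [0, 0, 0, 0, 0]
R5 ← R5 − (1/7)·R3: [0, 0, 0, 0, 0]
R6 ← R6 + (5/7)·R3: [0, 0, 0, 0, 0]
Echelon form has 3 nonzero rows, so rank(B) = 3.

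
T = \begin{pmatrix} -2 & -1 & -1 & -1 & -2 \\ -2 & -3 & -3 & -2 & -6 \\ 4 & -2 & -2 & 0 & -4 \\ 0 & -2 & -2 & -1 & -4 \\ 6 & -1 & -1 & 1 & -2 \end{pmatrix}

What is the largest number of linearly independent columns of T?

2

Row reduce to echelon form.
R2 ← R2 − R1: [0, -2, -2, -1, -4]
R3 ← R3 + (2)·R1: [0, -4, -4, -2, -8]
R5 ← R5 + (3)·R1: [0, -4, -4, -2, -8]
R3 ← R3 − (2)·R2: [0, 0, 0, 0, 0]
R4 ← R4 − R2: [0, 0, 0, 0, 0]
R5 ← R5 − (2)·R2: [0, 0, 0, 0, 0]
Echelon form has 2 nonzero rows, so rank(T) = 2.
The rank gives the maximum number of linearly independent columns: 2.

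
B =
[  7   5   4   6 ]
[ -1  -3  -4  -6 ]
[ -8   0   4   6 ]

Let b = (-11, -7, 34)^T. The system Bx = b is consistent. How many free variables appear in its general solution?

2

Row reduce the augmented matrix [B | b].
R2 ← R2 + (1/7)·R1: [0, -16/7, -24/7, -36/7, -60/7]
R3 ← R3 + (8/7)·R1: [0, 40/7, 60/7, 90/7, 150/7]
R3 ← R3 + (5/2)·R2: [0, 0, 0, 0, 0]
The echelon form has 2 nonzero rows, and every pivot lies in the first 4 columns, so rank(B) = rank([B|b]) = 2.
The system is consistent.
Free variables = (unknowns) − (rank) = 4 − 2 = 2.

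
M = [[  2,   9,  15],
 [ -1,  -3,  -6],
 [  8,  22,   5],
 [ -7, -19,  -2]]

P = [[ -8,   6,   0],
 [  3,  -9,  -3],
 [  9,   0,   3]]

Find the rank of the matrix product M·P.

2

First compute MP:
[[146, -69,  18],
 [-55,  21,  -9],
 [ 47, -150, -51],
 [-19, 129,  51]]
Now row reduce the product.
R2 ← R2 + (55/146)·R1: [0, -729/146, -162/73]
R3 ← R3 − (47/146)·R1: [0, -18657/146, -4146/73]
R4 ← R4 + (19/146)·R1: [0, 17523/146, 3894/73]
R3 ← R3 − (691/27)·R2: [0, 0, 0]
R4 ← R4 + (649/27)·R2: [0, 0, 0]
2 nonzero rows, so rank(MP) = 2.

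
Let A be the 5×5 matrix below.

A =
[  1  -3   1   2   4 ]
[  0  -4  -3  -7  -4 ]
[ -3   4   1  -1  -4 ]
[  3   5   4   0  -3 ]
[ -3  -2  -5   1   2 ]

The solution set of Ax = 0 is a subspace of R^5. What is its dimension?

1

Row reduce to echelon form.
R3 ← R3 + (3)·R1: [0, -5, 4, 5, 8]
R4 ← R4 − (3)·R1: [0, 14, 1, -6, -15]
R5 ← R5 + (3)·R1: [0, -11, -2, 7, 14]
R3 ← R3 − (5/4)·R2: [0, 0, 31/4, 55/4, 13]
R4 ← R4 + (7/2)·R2: [0, 0, -19/2, -61/2, -29]
R5 ← R5 − (11/4)·R2: [0, 0, 25/4, 105/4, 25]
R4 ← R4 + (38/31)·R3: [0, 0, 0, -423/31, -405/31]
R5 ← R5 − (25/31)·R3: [0, 0, 0, 470/31, 450/31]
R5 ← R5 + (10/9)·R4: [0, 0, 0, 0, 0]
4 nonzero rows, so rank(A) = 4.
A has 5 columns; by rank–nullity, nullity = 5 − 4 = 1.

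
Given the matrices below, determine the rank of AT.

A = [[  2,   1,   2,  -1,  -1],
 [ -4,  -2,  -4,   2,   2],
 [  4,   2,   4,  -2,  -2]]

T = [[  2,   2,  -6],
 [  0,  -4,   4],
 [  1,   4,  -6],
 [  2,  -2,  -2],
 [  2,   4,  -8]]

First compute AT:
[[  2,   6, -10],
 [ -4, -12,  20],
 [  4,  12, -20]]
Now row reduce the product.
R2 ← R2 + (2)·R1: [0, 0, 0]
R3 ← R3 − (2)·R1: [0, 0, 0]
1 nonzero row, so rank(AT) = 1.

1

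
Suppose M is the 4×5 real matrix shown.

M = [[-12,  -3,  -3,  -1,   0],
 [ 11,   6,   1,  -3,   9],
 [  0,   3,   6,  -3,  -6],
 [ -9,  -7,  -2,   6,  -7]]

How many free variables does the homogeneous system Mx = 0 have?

1

Row reduce to echelon form.
R2 ← R2 + (11/12)·R1: [0, 13/4, -7/4, -47/12, 9]
R4 ← R4 − (3/4)·R1: [0, -19/4, 1/4, 27/4, -7]
R3 ← R3 − (12/13)·R2: [0, 0, 99/13, 8/13, -186/13]
R4 ← R4 + (19/13)·R2: [0, 0, -30/13, 40/39, 80/13]
R4 ← R4 + (10/33)·R3: [0, 0, 0, 40/33, 20/11]
4 nonzero rows, so rank(M) = 4.
M has 5 columns; by rank–nullity, nullity = 5 − 4 = 1.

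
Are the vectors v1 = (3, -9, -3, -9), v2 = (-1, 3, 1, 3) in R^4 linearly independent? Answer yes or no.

no

Form the matrix with these vectors as rows and row reduce.
R2 ← R2 + (1/3)·R1: [0, 0, 0, 0]
1 nonzero row, so the 2 vectors span a space of dimension 1.
Since 1 < 2, the vectors are linearly dependent.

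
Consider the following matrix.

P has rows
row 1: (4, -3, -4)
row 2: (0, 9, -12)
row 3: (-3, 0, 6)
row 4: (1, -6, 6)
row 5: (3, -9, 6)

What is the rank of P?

Row reduce to echelon form.
R3 ← R3 + (3/4)·R1: [0, -9/4, 3]
R4 ← R4 − (1/4)·R1: [0, -21/4, 7]
R5 ← R5 − (3/4)·R1: [0, -27/4, 9]
R3 ← R3 + (1/4)·R2: [0, 0, 0]
R4 ← R4 + (7/12)·R2: [0, 0, 0]
R5 ← R5 + (3/4)·R2: [0, 0, 0]
Echelon form has 2 nonzero rows, so rank(P) = 2.

2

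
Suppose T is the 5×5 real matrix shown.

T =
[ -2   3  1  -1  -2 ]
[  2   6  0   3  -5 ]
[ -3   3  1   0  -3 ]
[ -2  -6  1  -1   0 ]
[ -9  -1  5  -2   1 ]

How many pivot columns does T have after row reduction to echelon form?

5

Row reduce to echelon form.
R2 ← R2 + R1: [0, 9, 1, 2, -7]
R3 ← R3 − (3/2)·R1: [0, -3/2, -1/2, 3/2, 0]
R4 ← R4 − R1: [0, -9, 0, 0, 2]
R5 ← R5 − (9/2)·R1: [0, -29/2, 1/2, 5/2, 10]
R3 ← R3 + (1/6)·R2: [0, 0, -1/3, 11/6, -7/6]
R4 ← R4 + R2: [0, 0, 1, 2, -5]
R5 ← R5 + (29/18)·R2: [0, 0, 19/9, 103/18, -23/18]
R4 ← R4 + (3)·R3: [0, 0, 0, 15/2, -17/2]
R5 ← R5 + (19/3)·R3: [0, 0, 0, 52/3, -26/3]
R5 ← R5 − (104/45)·R4: [0, 0, 0, 0, 494/45]
Echelon form has 5 nonzero rows, so rank(T) = 5.
Each nonzero row contributes one pivot column: 5 pivot columns.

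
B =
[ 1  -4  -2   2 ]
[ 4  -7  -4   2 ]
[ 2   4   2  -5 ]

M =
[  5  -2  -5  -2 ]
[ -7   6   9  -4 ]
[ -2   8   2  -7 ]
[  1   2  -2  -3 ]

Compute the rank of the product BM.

3

First compute BM:
[[ 39, -38, -49,  22],
 [ 79, -78, -95,  42],
 [-27,  26,  40, -19]]
Now row reduce the product.
R2 ← R2 − (79/39)·R1: [0, -40/39, 166/39, -100/39]
R3 ← R3 + (9/13)·R1: [0, -4/13, 79/13, -49/13]
R3 ← R3 − (3/10)·R2: [0, 0, 24/5, -3]
3 nonzero rows, so rank(BM) = 3.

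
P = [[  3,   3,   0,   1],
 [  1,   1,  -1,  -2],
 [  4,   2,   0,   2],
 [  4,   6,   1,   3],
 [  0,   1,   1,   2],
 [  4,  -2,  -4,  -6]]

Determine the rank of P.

3

Row reduce to echelon form.
R2 ← R2 − (1/3)·R1: [0, 0, -1, -7/3]
R3 ← R3 − (4/3)·R1: [0, -2, 0, 2/3]
R4 ← R4 − (4/3)·R1: [0, 2, 1, 5/3]
R6 ← R6 − (4/3)·R1: [0, -6, -4, -22/3]
Swap R2 ↔ R3
R4 ← R4 + R2: [0, 0, 1, 7/3]
R5 ← R5 + (1/2)·R2: [0, 0, 1, 7/3]
R6 ← R6 − (3)·R2: [0, 0, -4, -28/3]
R4 ← R4 + R3: [0, 0, 0, 0]
R5 ← R5 + R3: [0, 0, 0, 0]
R6 ← R6 − (4)·R3: [0, 0, 0, 0]
Echelon form has 3 nonzero rows, so rank(P) = 3.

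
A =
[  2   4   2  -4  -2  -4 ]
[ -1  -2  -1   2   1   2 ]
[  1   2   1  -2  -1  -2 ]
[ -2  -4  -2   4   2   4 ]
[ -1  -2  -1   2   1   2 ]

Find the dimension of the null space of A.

Row reduce to echelon form.
R2 ← R2 + (1/2)·R1: [0, 0, 0, 0, 0, 0]
R3 ← R3 − (1/2)·R1: [0, 0, 0, 0, 0, 0]
R4 ← R4 + R1: [0, 0, 0, 0, 0, 0]
R5 ← R5 + (1/2)·R1: [0, 0, 0, 0, 0, 0]
1 nonzero row, so rank(A) = 1.
A has 6 columns; by rank–nullity, nullity = 6 − 1 = 5.

5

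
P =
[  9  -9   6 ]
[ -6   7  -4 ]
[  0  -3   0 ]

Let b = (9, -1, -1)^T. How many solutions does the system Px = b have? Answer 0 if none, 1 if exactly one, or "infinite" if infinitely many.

0

Row reduce the augmented matrix [P | b].
R2 ← R2 + (2/3)·R1: [0, 1, 0, 5]
R3 ← R3 + (3)·R2: [0, 0, 0, 14]
The echelon form has 3 nonzero rows; the last pivot sits in the augmented column, so rank(P) = 2 but rank([P|b]) = 3.
Since the ranks differ, the system is inconsistent.
It has no solutions.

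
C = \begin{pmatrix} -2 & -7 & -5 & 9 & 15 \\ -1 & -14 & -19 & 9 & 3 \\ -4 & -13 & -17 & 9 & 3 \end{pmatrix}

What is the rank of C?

Row reduce to echelon form.
R2 ← R2 − (1/2)·R1: [0, -21/2, -33/2, 9/2, -9/2]
R3 ← R3 − (2)·R1: [0, 1, -7, -9, -27]
R3 ← R3 + (2/21)·R2: [0, 0, -60/7, -60/7, -192/7]
Echelon form has 3 nonzero rows, so rank(C) = 3.

3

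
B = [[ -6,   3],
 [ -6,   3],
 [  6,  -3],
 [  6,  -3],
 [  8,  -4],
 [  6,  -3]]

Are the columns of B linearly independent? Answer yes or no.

no

Row reduce B to echelon form.
R2 ← R2 − R1: [0, 0]
R3 ← R3 + R1: [0, 0]
R4 ← R4 + R1: [0, 0]
R5 ← R5 + (4/3)·R1: [0, 0]
R6 ← R6 + R1: [0, 0]
1 pivot among 2 columns.
Only 1 < 2 pivot columns, so the columns are linearly dependent.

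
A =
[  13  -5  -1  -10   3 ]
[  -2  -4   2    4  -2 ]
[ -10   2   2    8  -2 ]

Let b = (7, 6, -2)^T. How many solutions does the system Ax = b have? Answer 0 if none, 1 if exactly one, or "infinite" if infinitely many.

Row reduce the augmented matrix [A | b].
R2 ← R2 + (2/13)·R1: [0, -62/13, 24/13, 32/13, -20/13, 92/13]
R3 ← R3 + (10/13)·R1: [0, -24/13, 16/13, 4/13, 4/13, 44/13]
R3 ← R3 − (12/31)·R2: [0, 0, 16/31, -20/31, 28/31, 20/31]
The echelon form has 3 nonzero rows, and every pivot lies in the first 5 columns, so rank(A) = rank([A|b]) = 3.
The system is consistent.
rank = 3 < 5 unknowns, so there are infinitely many solutions.

infinite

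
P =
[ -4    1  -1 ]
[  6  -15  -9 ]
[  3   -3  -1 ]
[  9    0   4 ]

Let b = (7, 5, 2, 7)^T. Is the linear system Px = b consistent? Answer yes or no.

no

Row reduce the augmented matrix [P | b].
R2 ← R2 + (3/2)·R1: [0, -27/2, -21/2, 31/2]
R3 ← R3 + (3/4)·R1: [0, -9/4, -7/4, 29/4]
R4 ← R4 + (9/4)·R1: [0, 9/4, 7/4, 91/4]
R3 ← R3 − (1/6)·R2: [0, 0, 0, 14/3]
R4 ← R4 + (1/6)·R2: [0, 0, 0, 76/3]
R4 ← R4 − (38/7)·R3: [0, 0, 0, 0]
The echelon form has 3 nonzero rows; the last pivot sits in the augmented column, so rank(P) = 2 but rank([P|b]) = 3.
Since the ranks differ, the system is inconsistent.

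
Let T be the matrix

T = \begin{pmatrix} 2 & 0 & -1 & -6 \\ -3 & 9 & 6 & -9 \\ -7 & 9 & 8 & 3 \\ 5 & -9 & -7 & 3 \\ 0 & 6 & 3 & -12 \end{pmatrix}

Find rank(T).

Row reduce to echelon form.
R2 ← R2 + (3/2)·R1: [0, 9, 9/2, -18]
R3 ← R3 + (7/2)·R1: [0, 9, 9/2, -18]
R4 ← R4 − (5/2)·R1: [0, -9, -9/2, 18]
R3 ← R3 − R2: [0, 0, 0, 0]
R4 ← R4 + R2: [0, 0, 0, 0]
R5 ← R5 − (2/3)·R2: [0, 0, 0, 0]
Echelon form has 2 nonzero rows, so rank(T) = 2.

2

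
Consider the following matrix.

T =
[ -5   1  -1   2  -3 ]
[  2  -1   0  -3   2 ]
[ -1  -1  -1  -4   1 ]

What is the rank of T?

Row reduce to echelon form.
R2 ← R2 + (2/5)·R1: [0, -3/5, -2/5, -11/5, 4/5]
R3 ← R3 − (1/5)·R1: [0, -6/5, -4/5, -22/5, 8/5]
R3 ← R3 − (2)·R2: [0, 0, 0, 0, 0]
Echelon form has 2 nonzero rows, so rank(T) = 2.

2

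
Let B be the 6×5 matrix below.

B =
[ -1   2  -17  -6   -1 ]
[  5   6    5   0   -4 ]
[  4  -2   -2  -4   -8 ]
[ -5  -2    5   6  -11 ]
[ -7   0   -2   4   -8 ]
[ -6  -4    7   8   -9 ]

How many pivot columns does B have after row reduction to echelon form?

Row reduce to echelon form.
R2 ← R2 + (5)·R1: [0, 16, -80, -30, -9]
R3 ← R3 + (4)·R1: [0, 6, -70, -28, -12]
R4 ← R4 − (5)·R1: [0, -12, 90, 36, -6]
R5 ← R5 − (7)·R1: [0, -14, 117, 46, -1]
R6 ← R6 − (6)·R1: [0, -16, 109, 44, -3]
R3 ← R3 − (3/8)·R2: [0, 0, -40, -67/4, -69/8]
R4 ← R4 + (3/4)·R2: [0, 0, 30, 27/2, -51/4]
R5 ← R5 + (7/8)·R2: [0, 0, 47, 79/4, -71/8]
R6 ← R6 + R2: [0, 0, 29, 14, -12]
R4 ← R4 + (3/4)·R3: [0, 0, 0, 15/16, -615/32]
R5 ← R5 + (47/40)·R3: [0, 0, 0, 11/160, -6083/320]
R6 ← R6 + (29/40)·R3: [0, 0, 0, 297/160, -5841/320]
R5 ← R5 − (11/150)·R4: [0, 0, 0, 0, -88/5]
R6 ← R6 − (99/50)·R4: [0, 0, 0, 0, 99/5]
R6 ← R6 + (9/8)·R5: [0, 0, 0, 0, 0]
Echelon form has 5 nonzero rows, so rank(B) = 5.
Each nonzero row contributes one pivot column: 5 pivot columns.

5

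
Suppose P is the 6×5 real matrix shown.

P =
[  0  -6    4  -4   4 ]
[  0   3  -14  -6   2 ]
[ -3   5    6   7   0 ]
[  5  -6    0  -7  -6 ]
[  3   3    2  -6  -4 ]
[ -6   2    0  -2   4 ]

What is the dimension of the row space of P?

5

Row reduce to echelon form.
Swap R1 ↔ R3
R4 ← R4 + (5/3)·R1: [0, 7/3, 10, 14/3, -6]
R5 ← R5 + R1: [0, 8, 8, 1, -4]
R6 ← R6 − (2)·R1: [0, -8, -12, -16, 4]
R3 ← R3 + (2)·R2: [0, 0, -24, -16, 8]
R4 ← R4 − (7/9)·R2: [0, 0, 188/9, 28/3, -68/9]
R5 ← R5 − (8/3)·R2: [0, 0, 136/3, 17, -28/3]
R6 ← R6 + (8/3)·R2: [0, 0, -148/3, -32, 28/3]
R4 ← R4 + (47/54)·R3: [0, 0, 0, -124/27, -16/27]
R5 ← R5 + (17/9)·R3: [0, 0, 0, -119/9, 52/9]
R6 ← R6 − (37/18)·R3: [0, 0, 0, 8/9, -64/9]
R5 ← R5 − (357/124)·R4: [0, 0, 0, 0, 232/31]
R6 ← R6 + (6/31)·R4: [0, 0, 0, 0, -224/31]
R6 ← R6 + (28/29)·R5: [0, 0, 0, 0, 0]
Echelon form has 5 nonzero rows, so rank(P) = 5.
The row space has dimension equal to the rank: 5.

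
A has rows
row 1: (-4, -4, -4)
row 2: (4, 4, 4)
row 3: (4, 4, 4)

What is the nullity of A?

2

Row reduce to echelon form.
R2 ← R2 + R1: [0, 0, 0]
R3 ← R3 + R1: [0, 0, 0]
1 nonzero row, so rank(A) = 1.
A has 3 columns; by rank–nullity, nullity = 3 − 1 = 2.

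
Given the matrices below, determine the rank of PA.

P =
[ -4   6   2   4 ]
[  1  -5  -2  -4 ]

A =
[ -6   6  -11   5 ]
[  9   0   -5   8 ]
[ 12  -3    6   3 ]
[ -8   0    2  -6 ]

2

First compute PA:
[[ 70, -30,  34,  10],
 [-43,  12,  -6, -17]]
Now row reduce the product.
R2 ← R2 + (43/70)·R1: [0, -45/7, 521/35, -76/7]
2 nonzero rows, so rank(PA) = 2.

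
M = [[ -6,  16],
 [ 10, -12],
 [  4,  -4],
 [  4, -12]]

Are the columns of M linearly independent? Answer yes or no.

yes

Row reduce M to echelon form.
R2 ← R2 + (5/3)·R1: [0, 44/3]
R3 ← R3 + (2/3)·R1: [0, 20/3]
R4 ← R4 + (2/3)·R1: [0, -4/3]
R3 ← R3 − (5/11)·R2: [0, 0]
R4 ← R4 + (1/11)·R2: [0, 0]
2 pivots among 2 columns.
Every column is a pivot column, so the columns are linearly independent.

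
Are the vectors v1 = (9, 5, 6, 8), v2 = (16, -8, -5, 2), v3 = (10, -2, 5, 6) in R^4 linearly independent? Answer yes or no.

Form the matrix with these vectors as rows and row reduce.
R2 ← R2 − (16/9)·R1: [0, -152/9, -47/3, -110/9]
R3 ← R3 − (10/9)·R1: [0, -68/9, -5/3, -26/9]
R3 ← R3 − (17/38)·R2: [0, 0, 203/38, 49/19]
3 nonzero rows, so the 3 vectors span a space of dimension 3.
Since 3 = 3, the vectors are linearly independent.

yes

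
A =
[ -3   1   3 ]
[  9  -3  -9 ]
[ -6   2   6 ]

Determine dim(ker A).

Row reduce to echelon form.
R2 ← R2 + (3)·R1: [0, 0, 0]
R3 ← R3 − (2)·R1: [0, 0, 0]
1 nonzero row, so rank(A) = 1.
A has 3 columns; by rank–nullity, nullity = 3 − 1 = 2.

2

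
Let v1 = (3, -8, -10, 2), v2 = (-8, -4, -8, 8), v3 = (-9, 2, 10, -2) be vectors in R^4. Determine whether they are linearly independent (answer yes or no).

Form the matrix with these vectors as rows and row reduce.
R2 ← R2 + (8/3)·R1: [0, -76/3, -104/3, 40/3]
R3 ← R3 + (3)·R1: [0, -22, -20, 4]
R3 ← R3 − (33/38)·R2: [0, 0, 192/19, -144/19]
3 nonzero rows, so the 3 vectors span a space of dimension 3.
Since 3 = 3, the vectors are linearly independent.

yes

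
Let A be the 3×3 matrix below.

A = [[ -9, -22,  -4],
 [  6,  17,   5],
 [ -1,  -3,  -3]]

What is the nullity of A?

Row reduce to echelon form.
R2 ← R2 + (2/3)·R1: [0, 7/3, 7/3]
R3 ← R3 − (1/9)·R1: [0, -5/9, -23/9]
R3 ← R3 + (5/21)·R2: [0, 0, -2]
3 nonzero rows, so rank(A) = 3.
A has 3 columns; by rank–nullity, nullity = 3 − 3 = 0.

0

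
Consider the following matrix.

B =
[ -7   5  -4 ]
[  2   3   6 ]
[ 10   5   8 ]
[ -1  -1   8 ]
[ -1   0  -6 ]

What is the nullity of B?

Row reduce to echelon form.
R2 ← R2 + (2/7)·R1: [0, 31/7, 34/7]
R3 ← R3 + (10/7)·R1: [0, 85/7, 16/7]
R4 ← R4 − (1/7)·R1: [0, -12/7, 60/7]
R5 ← R5 − (1/7)·R1: [0, -5/7, -38/7]
R3 ← R3 − (85/31)·R2: [0, 0, -342/31]
R4 ← R4 + (12/31)·R2: [0, 0, 324/31]
R5 ← R5 + (5/31)·R2: [0, 0, -144/31]
R4 ← R4 + (18/19)·R3: [0, 0, 0]
R5 ← R5 − (8/19)·R3: [0, 0, 0]
3 nonzero rows, so rank(B) = 3.
B has 3 columns; by rank–nullity, nullity = 3 − 3 = 0.

0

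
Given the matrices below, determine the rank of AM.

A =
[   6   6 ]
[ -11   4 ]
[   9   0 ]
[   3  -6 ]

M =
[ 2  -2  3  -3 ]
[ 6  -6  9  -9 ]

1

First compute AM:
[[ 48, -48,  72, -72],
 [  2,  -2,   3,  -3],
 [ 18, -18,  27, -27],
 [-30,  30, -45,  45]]
Now row reduce the product.
R2 ← R2 − (1/24)·R1: [0, 0, 0, 0]
R3 ← R3 − (3/8)·R1: [0, 0, 0, 0]
R4 ← R4 + (5/8)·R1: [0, 0, 0, 0]
1 nonzero row, so rank(AM) = 1.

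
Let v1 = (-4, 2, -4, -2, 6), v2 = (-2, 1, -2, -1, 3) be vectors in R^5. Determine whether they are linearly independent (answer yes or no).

no

Form the matrix with these vectors as rows and row reduce.
R2 ← R2 − (1/2)·R1: [0, 0, 0, 0, 0]
1 nonzero row, so the 2 vectors span a space of dimension 1.
Since 1 < 2, the vectors are linearly dependent.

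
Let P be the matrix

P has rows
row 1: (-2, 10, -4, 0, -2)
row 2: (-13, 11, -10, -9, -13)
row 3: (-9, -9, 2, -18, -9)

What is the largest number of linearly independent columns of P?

Row reduce to echelon form.
R2 ← R2 − (13/2)·R1: [0, -54, 16, -9, 0]
R3 ← R3 − (9/2)·R1: [0, -54, 20, -18, 0]
R3 ← R3 − R2: [0, 0, 4, -9, 0]
Echelon form has 3 nonzero rows, so rank(P) = 3.
The rank gives the maximum number of linearly independent columns: 3.

3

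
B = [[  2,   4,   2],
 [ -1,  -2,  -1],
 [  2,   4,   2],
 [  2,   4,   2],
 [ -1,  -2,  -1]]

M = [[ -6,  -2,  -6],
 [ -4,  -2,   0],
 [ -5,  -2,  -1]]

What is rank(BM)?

1

First compute BM:
[[-38, -16, -14],
 [ 19,   8,   7],
 [-38, -16, -14],
 [-38, -16, -14],
 [ 19,   8,   7]]
Now row reduce the product.
R2 ← R2 + (1/2)·R1: [0, 0, 0]
R3 ← R3 − R1: [0, 0, 0]
R4 ← R4 − R1: [0, 0, 0]
R5 ← R5 + (1/2)·R1: [0, 0, 0]
1 nonzero row, so rank(BM) = 1.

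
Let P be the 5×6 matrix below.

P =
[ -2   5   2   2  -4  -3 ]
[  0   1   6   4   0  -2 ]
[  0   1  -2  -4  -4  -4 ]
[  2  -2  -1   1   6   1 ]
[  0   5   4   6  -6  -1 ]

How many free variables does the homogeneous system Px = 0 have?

1

Row reduce to echelon form.
R4 ← R4 + R1: [0, 3, 1, 3, 2, -2]
R3 ← R3 − R2: [0, 0, -8, -8, -4, -2]
R4 ← R4 − (3)·R2: [0, 0, -17, -9, 2, 4]
R5 ← R5 − (5)·R2: [0, 0, -26, -14, -6, 9]
R4 ← R4 − (17/8)·R3: [0, 0, 0, 8, 21/2, 33/4]
R5 ← R5 − (13/4)·R3: [0, 0, 0, 12, 7, 31/2]
R5 ← R5 − (3/2)·R4: [0, 0, 0, 0, -35/4, 25/8]
5 nonzero rows, so rank(P) = 5.
P has 6 columns; by rank–nullity, nullity = 6 − 5 = 1.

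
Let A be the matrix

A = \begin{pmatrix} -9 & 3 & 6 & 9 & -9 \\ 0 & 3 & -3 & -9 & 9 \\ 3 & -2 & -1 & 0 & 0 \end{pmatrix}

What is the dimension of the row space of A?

Row reduce to echelon form.
R3 ← R3 + (1/3)·R1: [0, -1, 1, 3, -3]
R3 ← R3 + (1/3)·R2: [0, 0, 0, 0, 0]
Echelon form has 2 nonzero rows, so rank(A) = 2.
The row space has dimension equal to the rank: 2.

2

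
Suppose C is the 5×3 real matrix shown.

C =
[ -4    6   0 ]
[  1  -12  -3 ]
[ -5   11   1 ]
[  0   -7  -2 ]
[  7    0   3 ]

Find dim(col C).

Row reduce to echelon form.
R2 ← R2 + (1/4)·R1: [0, -21/2, -3]
R3 ← R3 − (5/4)·R1: [0, 7/2, 1]
R5 ← R5 + (7/4)·R1: [0, 21/2, 3]
R3 ← R3 + (1/3)·R2: [0, 0, 0]
R4 ← R4 − (2/3)·R2: [0, 0, 0]
R5 ← R5 + R2: [0, 0, 0]
Echelon form has 2 nonzero rows, so rank(C) = 2.
The column space has dimension equal to the rank: 2.

2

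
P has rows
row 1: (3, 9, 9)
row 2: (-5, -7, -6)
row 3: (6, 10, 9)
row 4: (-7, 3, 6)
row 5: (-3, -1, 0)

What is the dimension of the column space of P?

Row reduce to echelon form.
R2 ← R2 + (5/3)·R1: [0, 8, 9]
R3 ← R3 − (2)·R1: [0, -8, -9]
R4 ← R4 + (7/3)·R1: [0, 24, 27]
R5 ← R5 + R1: [0, 8, 9]
R3 ← R3 + R2: [0, 0, 0]
R4 ← R4 − (3)·R2: [0, 0, 0]
R5 ← R5 − R2: [0, 0, 0]
Echelon form has 2 nonzero rows, so rank(P) = 2.
The column space has dimension equal to the rank: 2.

2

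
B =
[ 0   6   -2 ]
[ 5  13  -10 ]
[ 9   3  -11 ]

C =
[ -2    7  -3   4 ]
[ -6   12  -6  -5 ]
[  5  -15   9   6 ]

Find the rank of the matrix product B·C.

First compute BC:
[[-46, 102, -54, -42],
 [-138, 341, -183, -105],
 [-91, 264, -144, -45]]
Now row reduce the product.
R2 ← R2 − (3)·R1: [0, 35, -21, 21]
R3 ← R3 − (91/46)·R1: [0, 1431/23, -855/23, 876/23]
R3 ← R3 − (1431/805)·R2: [0, 0, 18/115, 87/115]
3 nonzero rows, so rank(BC) = 3.

3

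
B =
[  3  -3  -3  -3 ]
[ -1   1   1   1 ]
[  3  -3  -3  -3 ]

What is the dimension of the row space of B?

1

Row reduce to echelon form.
R2 ← R2 + (1/3)·R1: [0, 0, 0, 0]
R3 ← R3 − R1: [0, 0, 0, 0]
Echelon form has 1 nonzero row, so rank(B) = 1.
The row space has dimension equal to the rank: 1.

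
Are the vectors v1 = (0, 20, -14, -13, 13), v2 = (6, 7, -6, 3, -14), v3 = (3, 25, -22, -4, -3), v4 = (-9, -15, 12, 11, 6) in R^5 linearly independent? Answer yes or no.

Form the matrix with these vectors as rows and row reduce.
Swap R1 ↔ R2
R3 ← R3 − (1/2)·R1: [0, 43/2, -19, -11/2, 4]
R4 ← R4 + (3/2)·R1: [0, -9/2, 3, 31/2, -15]
R3 ← R3 − (43/40)·R2: [0, 0, -79/20, 339/40, -399/40]
R4 ← R4 + (9/40)·R2: [0, 0, -3/20, 503/40, -483/40]
R4 ← R4 − (3/79)·R3: [0, 0, 0, 968/79, -924/79]
4 nonzero rows, so the 4 vectors span a space of dimension 4.
Since 4 = 4, the vectors are linearly independent.

yes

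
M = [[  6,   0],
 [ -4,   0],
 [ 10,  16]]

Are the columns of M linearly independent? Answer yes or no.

yes

Row reduce M to echelon form.
R2 ← R2 + (2/3)·R1: [0, 0]
R3 ← R3 − (5/3)·R1: [0, 16]
Swap R2 ↔ R3
2 pivots among 2 columns.
Every column is a pivot column, so the columns are linearly independent.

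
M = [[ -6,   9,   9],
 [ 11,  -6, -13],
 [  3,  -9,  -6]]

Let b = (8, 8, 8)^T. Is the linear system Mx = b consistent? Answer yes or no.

no

Row reduce the augmented matrix [M | b].
R2 ← R2 + (11/6)·R1: [0, 21/2, 7/2, 68/3]
R3 ← R3 + (1/2)·R1: [0, -9/2, -3/2, 12]
R3 ← R3 + (3/7)·R2: [0, 0, 0, 152/7]
The echelon form has 3 nonzero rows; the last pivot sits in the augmented column, so rank(M) = 2 but rank([M|b]) = 3.
Since the ranks differ, the system is inconsistent.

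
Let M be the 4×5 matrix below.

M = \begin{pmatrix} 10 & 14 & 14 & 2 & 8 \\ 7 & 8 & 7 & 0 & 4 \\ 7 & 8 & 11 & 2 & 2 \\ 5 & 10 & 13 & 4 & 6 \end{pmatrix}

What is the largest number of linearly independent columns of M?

3

Row reduce to echelon form.
R2 ← R2 − (7/10)·R1: [0, -9/5, -14/5, -7/5, -8/5]
R3 ← R3 − (7/10)·R1: [0, -9/5, 6/5, 3/5, -18/5]
R4 ← R4 − (1/2)·R1: [0, 3, 6, 3, 2]
R3 ← R3 − R2: [0, 0, 4, 2, -2]
R4 ← R4 + (5/3)·R2: [0, 0, 4/3, 2/3, -2/3]
R4 ← R4 − (1/3)·R3: [0, 0, 0, 0, 0]
Echelon form has 3 nonzero rows, so rank(M) = 3.
The rank gives the maximum number of linearly independent columns: 3.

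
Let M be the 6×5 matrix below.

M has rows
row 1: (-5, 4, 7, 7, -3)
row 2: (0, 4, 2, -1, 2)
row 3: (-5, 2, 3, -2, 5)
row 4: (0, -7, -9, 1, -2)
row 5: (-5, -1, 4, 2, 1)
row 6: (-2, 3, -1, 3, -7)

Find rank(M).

Row reduce to echelon form.
R3 ← R3 − R1: [0, -2, -4, -9, 8]
R5 ← R5 − R1: [0, -5, -3, -5, 4]
R6 ← R6 − (2/5)·R1: [0, 7/5, -19/5, 1/5, -29/5]
R3 ← R3 + (1/2)·R2: [0, 0, -3, -19/2, 9]
R4 ← R4 + (7/4)·R2: [0, 0, -11/2, -3/4, 3/2]
R5 ← R5 + (5/4)·R2: [0, 0, -1/2, -25/4, 13/2]
R6 ← R6 − (7/20)·R2: [0, 0, -9/2, 11/20, -13/2]
R4 ← R4 − (11/6)·R3: [0, 0, 0, 50/3, -15]
R5 ← R5 − (1/6)·R3: [0, 0, 0, -14/3, 5]
R6 ← R6 − (3/2)·R3: [0, 0, 0, 74/5, -20]
R5 ← R5 + (7/25)·R4: [0, 0, 0, 0, 4/5]
R6 ← R6 − (111/125)·R4: [0, 0, 0, 0, -167/25]
R6 ← R6 + (167/20)·R5: [0, 0, 0, 0, 0]
Echelon form has 5 nonzero rows, so rank(M) = 5.

5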